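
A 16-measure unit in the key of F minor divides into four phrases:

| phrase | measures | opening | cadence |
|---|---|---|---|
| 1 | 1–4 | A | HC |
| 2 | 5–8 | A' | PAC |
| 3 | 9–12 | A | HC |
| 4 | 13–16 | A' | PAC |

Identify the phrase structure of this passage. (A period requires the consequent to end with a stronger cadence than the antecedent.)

repeated period

The cadence pattern HC–PAC–HC–PAC is weak–strong twice, and phrases 3–4 restate phrases 1–2: a period heard twice, not a double period (which would end weakly at phrase 2).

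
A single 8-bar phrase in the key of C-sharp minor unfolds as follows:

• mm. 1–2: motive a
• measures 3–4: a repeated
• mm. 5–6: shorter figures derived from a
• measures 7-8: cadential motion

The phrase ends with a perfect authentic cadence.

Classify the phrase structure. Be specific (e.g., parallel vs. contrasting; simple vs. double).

Basic idea (mm. 1-2) + its repetition (mm. 3–4) form the presentation; fragmentation and cadence (bars 5-8) form the continuation — the 8-bar whole is a sentence.

sentence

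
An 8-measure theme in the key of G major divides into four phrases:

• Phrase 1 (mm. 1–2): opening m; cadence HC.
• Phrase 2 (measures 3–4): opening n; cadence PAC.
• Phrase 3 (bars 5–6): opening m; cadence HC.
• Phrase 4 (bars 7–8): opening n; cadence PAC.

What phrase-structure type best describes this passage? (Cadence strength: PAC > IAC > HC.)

repeated period

The cadence pattern HC–PAC–HC–PAC is weak–strong twice, and phrases 3–4 restate phrases 1–2: a period heard twice, not a double period (which would end weakly at phrase 2).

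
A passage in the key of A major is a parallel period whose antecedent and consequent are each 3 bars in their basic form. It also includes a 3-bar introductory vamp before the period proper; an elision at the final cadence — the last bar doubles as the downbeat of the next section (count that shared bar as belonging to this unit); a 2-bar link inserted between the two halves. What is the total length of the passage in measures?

11 measures

Basic parallel period: 3 + 3 = 6 bars.
6 (basic form) + 3 (introduction) + 2 (link) = 11.
The elision shares a bar with the next section but does not change this unit's count.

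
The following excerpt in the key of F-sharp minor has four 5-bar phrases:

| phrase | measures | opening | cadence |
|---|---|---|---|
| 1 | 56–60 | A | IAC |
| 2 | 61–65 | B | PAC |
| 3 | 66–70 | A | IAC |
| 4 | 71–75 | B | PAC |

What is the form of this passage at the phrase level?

The cadence pattern IAC–PAC–IAC–PAC is weak–strong twice, and phrases 3–4 restate phrases 1–2: a period heard twice, not a double period (which would end weakly at phrase 2).

repeated period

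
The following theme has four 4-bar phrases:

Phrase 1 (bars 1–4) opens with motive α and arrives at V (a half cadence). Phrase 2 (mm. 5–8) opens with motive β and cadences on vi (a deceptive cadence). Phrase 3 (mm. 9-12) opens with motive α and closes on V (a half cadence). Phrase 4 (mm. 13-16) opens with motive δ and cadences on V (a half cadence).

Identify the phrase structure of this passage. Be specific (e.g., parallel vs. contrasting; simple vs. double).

phrase group

Phrase 4 ends with a half cadence, no stronger than phrase 2's deceptive cadence, so the four phrases do not form a double period; nor do phrases 3–4 duplicate 1–2, so it is not a repeated period. With no phrase reaching a conclusive cadence, the passage is a phrase group.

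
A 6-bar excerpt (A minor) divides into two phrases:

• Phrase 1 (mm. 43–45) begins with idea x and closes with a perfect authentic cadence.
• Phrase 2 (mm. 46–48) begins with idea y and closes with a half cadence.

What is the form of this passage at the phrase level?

phrase group

The second phrase closes with a half cadence, which is not stronger than the first phrase's perfect authentic cadence; without a weak→strong cadential pair there is no antecedent–consequent relationship, so this is a phrase group rather than a period.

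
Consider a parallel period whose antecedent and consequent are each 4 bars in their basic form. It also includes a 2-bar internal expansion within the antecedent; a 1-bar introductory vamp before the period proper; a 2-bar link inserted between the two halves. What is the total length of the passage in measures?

13 measures

Basic parallel period: 4 + 4 = 8 bars.
8 (basic form) + 2 (internal expansion) + 1 (introduction) + 2 (link) = 13.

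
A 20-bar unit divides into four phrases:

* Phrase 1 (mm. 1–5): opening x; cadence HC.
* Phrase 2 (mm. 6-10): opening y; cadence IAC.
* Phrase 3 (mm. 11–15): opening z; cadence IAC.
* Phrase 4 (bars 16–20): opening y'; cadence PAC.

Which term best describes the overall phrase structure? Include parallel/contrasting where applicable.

contrasting double period

Four phrases in two halves: the first half (measures 1-10) ends with an imperfect authentic cadence, the second (mm. 11-20) with a perfect authentic cadence — a large antecedent–consequent pair, i.e. a double period.
Phrase 3 begins with different material from phrase 1, making it contrasting.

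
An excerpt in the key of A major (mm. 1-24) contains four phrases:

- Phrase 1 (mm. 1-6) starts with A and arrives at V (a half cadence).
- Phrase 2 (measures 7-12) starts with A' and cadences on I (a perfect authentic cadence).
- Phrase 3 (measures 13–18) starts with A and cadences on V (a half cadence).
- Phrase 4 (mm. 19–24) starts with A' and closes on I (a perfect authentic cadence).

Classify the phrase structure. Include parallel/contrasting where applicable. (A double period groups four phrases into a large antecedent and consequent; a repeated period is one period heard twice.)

The cadence pattern HC–PAC–HC–PAC is weak–strong twice, and phrases 3–4 restate phrases 1–2: a period heard twice, not a double period (which would end weakly at phrase 2).

repeated period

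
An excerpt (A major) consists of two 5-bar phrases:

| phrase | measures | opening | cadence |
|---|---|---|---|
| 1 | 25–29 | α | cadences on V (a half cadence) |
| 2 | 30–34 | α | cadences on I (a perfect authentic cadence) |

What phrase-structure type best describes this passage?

Phrase 1 ends with a half cadence (weaker) and phrase 2 with a perfect authentic cadence (stronger): antecedent + consequent = a period.
The two phrases open with the same material (α / α), so the period is parallel.

parallel period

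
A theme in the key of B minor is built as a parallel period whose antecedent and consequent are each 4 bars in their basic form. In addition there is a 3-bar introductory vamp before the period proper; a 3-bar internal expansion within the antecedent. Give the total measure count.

14 measures

Basic parallel period: 4 + 4 = 8 bars.
8 (basic form) + 3 (introduction) + 3 (internal expansion) = 14.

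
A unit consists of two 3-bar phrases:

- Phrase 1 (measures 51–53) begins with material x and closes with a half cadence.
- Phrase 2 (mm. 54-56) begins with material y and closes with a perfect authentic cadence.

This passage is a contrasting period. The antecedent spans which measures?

The antecedent is the phrase ending with the weaker cadence (half cadence, phrase 1) and the consequent the one ending more conclusively (perfect authentic cadence, phrase 2); the antecedent is mm. 51–53.

measures 51–53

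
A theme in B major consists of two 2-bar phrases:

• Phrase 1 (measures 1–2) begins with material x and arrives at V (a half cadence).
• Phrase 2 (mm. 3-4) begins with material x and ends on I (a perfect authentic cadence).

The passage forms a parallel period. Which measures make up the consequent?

The phrase ending with the weaker cadence (half cadence) is the antecedent; the one ending more conclusively (perfect authentic cadence) is the consequent. The consequent is measures 3–4.

measures 3–4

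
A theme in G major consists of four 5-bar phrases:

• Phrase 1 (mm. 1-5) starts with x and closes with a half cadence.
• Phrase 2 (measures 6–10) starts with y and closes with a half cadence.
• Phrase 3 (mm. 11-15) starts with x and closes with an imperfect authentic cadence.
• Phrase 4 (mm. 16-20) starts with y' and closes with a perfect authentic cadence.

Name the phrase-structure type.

Four phrases in two halves: the first half (measures 1–10) ends with a half cadence, the second (measures 11–20) with a perfect authentic cadence — a large antecedent–consequent pair, i.e. a double period.
Phrase 3 begins with the same material as phrase 1, making it parallel.

parallel double period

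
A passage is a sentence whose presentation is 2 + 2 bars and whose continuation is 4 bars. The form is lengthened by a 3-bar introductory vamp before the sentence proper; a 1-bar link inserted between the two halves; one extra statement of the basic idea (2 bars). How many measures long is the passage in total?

Basic sentence: 2 + 2 + 4 = 8 bars.
8 (basic form) + 3 (introduction) + 1 (link) + 2 (extra statement) = 14.

14 measures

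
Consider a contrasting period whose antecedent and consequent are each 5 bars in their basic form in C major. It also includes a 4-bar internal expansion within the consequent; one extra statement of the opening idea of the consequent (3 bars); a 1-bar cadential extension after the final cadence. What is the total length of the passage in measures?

18 measures

Basic contrasting period: 5 + 5 = 10 bars.
10 (basic form) + 4 (internal expansion) + 3 (extra statement) + 1 (cadential extension) = 18.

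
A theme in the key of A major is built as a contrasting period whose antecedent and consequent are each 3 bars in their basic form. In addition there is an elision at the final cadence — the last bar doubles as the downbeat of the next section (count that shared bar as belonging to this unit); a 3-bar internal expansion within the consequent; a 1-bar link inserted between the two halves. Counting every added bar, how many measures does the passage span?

Basic contrasting period: 3 + 3 = 6 bars.
6 (basic form) + 3 (internal expansion) + 1 (link) = 10.
The elision shares a bar with the next section but does not change this unit's count.

10 measures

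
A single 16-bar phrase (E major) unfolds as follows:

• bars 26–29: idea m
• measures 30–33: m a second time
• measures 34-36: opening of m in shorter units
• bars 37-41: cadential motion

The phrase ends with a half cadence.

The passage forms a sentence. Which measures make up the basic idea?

The presentation of a sentence is the basic idea (mm. 26-29) plus its repetition (bars 30–33); the basic idea is therefore bars 26-29.

measures 26–29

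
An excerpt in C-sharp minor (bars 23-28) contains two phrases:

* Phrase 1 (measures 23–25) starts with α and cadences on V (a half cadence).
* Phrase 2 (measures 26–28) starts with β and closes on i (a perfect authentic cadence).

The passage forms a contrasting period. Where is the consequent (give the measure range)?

measures 26–28

The antecedent is the phrase ending with the weaker cadence (half cadence, phrase 1) and the consequent the one ending more conclusively (perfect authentic cadence, phrase 2); the consequent is mm. 26–28.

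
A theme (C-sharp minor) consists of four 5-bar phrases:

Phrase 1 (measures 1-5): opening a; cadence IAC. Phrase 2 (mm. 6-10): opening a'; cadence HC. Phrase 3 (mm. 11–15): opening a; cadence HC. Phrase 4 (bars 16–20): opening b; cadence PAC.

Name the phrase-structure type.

parallel double period

Four phrases in two halves: the first half (mm. 1-10) ends with a half cadence, the second (mm. 11–20) with a perfect authentic cadence — a large antecedent–consequent pair, i.e. a double period.
Phrase 3 begins with the same material as phrase 1, making it parallel.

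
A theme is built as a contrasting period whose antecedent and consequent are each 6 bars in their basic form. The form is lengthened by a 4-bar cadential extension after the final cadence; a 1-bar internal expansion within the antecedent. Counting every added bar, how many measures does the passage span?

Basic contrasting period: 6 + 6 = 12 bars.
12 (basic form) + 4 (cadential extension) + 1 (internal expansion) = 17.

17 measures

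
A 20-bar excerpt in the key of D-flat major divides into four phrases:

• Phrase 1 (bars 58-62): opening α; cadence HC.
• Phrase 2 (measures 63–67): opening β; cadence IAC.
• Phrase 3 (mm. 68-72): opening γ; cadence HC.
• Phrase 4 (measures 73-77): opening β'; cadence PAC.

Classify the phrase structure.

Four phrases in two halves: the first half (bars 58-67) ends with an imperfect authentic cadence, the second (mm. 68-77) with a perfect authentic cadence — a large antecedent–consequent pair, i.e. a double period.
Phrase 3 begins with different material from phrase 1, making it contrasting.

contrasting double period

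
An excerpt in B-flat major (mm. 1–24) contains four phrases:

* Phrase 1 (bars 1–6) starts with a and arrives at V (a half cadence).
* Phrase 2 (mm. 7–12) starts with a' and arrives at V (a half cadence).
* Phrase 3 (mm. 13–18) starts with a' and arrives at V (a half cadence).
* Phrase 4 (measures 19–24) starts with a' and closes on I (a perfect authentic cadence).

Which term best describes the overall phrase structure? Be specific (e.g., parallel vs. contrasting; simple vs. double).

Four phrases in two halves: the first half (measures 1–12) ends with a half cadence, the second (mm. 13-24) with a perfect authentic cadence — a large antecedent–consequent pair, i.e. a double period.
Phrase 3 begins with the same material as phrase 1, making it parallel.

parallel double period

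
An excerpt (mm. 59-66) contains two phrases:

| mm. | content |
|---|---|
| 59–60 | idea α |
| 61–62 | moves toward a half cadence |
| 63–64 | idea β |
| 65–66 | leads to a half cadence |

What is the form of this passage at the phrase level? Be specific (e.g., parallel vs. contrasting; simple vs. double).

The second phrase closes with a half cadence, which is not stronger than the first phrase's half cadence; without a weak→strong cadential pair there is no antecedent–consequent relationship, so this is a phrase group rather than a period.

phrase group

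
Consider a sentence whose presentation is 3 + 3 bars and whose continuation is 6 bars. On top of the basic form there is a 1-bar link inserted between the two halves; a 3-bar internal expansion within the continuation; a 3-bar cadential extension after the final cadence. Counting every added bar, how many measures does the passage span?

Basic sentence: 3 + 3 + 6 = 12 bars.
12 (basic form) + 1 (link) + 3 (internal expansion) + 3 (cadential extension) = 19.

19 measures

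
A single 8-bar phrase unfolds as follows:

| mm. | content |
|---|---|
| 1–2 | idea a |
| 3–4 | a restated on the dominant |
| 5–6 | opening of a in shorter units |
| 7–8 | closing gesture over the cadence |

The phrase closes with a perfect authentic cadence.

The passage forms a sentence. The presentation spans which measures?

The presentation of a sentence is the basic idea (bars 1–2) plus its repetition (mm. 3-4); the presentation is therefore mm. 1–4.

measures 1–4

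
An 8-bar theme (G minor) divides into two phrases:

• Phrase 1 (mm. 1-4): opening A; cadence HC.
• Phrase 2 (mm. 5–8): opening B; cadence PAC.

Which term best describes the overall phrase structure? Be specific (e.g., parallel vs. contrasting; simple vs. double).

Phrase 1 ends with a half cadence (weaker) and phrase 2 with a perfect authentic cadence (stronger): antecedent + consequent = a period.
The two phrases open with different material (A / B), so the period is contrasting.

contrasting period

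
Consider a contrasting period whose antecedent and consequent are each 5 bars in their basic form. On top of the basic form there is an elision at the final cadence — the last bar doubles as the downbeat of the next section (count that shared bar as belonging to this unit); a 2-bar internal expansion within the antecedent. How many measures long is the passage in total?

Basic contrasting period: 5 + 5 = 10 bars.
10 (basic form) + 2 (internal expansion) = 12.
The elision shares a bar with the next section but does not change this unit's count.

12 measures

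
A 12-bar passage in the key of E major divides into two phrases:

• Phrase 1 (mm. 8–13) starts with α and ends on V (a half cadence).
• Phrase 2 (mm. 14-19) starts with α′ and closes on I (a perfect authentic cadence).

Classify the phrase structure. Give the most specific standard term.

parallel period

Phrase 1 ends with a half cadence (weaker) and phrase 2 with a perfect authentic cadence (stronger): antecedent + consequent = a period.
The two phrases open with the same material (α / α′), so the period is parallel.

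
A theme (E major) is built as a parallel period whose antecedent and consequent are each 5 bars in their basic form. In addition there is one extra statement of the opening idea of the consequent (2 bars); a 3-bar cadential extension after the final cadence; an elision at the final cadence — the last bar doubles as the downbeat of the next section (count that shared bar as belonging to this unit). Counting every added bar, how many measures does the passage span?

15 measures

Basic parallel period: 5 + 5 = 10 bars.
10 (basic form) + 2 (extra statement) + 3 (cadential extension) = 15.
The elision shares a bar with the next section but does not change this unit's count.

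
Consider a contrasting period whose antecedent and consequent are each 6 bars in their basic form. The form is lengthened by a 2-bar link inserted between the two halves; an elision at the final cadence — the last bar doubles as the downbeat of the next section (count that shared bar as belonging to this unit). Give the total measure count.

14 measures

Basic contrasting period: 6 + 6 = 12 bars.
12 (basic form) + 2 (link) = 14.
The elision shares a bar with the next section but does not change this unit's count.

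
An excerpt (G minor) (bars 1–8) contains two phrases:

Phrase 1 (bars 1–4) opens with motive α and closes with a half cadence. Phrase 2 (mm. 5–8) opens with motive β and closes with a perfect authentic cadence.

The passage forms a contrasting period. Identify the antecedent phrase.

The phrase ending with the weaker cadence (half cadence) is the antecedent; the one ending more conclusively (perfect authentic cadence) is the consequent. The antecedent is phrase 1.

phrase 1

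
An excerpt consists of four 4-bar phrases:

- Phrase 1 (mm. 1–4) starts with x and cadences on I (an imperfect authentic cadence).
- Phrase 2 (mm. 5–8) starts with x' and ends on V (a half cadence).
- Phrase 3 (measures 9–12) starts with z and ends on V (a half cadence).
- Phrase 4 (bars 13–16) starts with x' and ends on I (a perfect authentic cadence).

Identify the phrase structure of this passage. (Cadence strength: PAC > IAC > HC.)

contrasting double period

Four phrases in two halves: the first half (measures 1–8) ends with a half cadence, the second (mm. 9–16) with a perfect authentic cadence — a large antecedent–consequent pair, i.e. a double period.
Phrase 3 begins with different material from phrase 1, making it contrasting.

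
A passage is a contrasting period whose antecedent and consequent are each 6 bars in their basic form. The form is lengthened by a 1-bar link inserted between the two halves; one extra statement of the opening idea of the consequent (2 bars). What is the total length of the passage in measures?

15 measures

Basic contrasting period: 6 + 6 = 12 bars.
12 (basic form) + 1 (link) + 2 (extra statement) = 15.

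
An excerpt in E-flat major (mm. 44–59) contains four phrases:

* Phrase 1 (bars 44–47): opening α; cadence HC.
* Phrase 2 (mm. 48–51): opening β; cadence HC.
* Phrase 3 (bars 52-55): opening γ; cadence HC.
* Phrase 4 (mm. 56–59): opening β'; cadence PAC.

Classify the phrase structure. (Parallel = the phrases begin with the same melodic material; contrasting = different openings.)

contrasting double period

Four phrases in two halves: the first half (bars 44–51) ends with a half cadence, the second (mm. 52–59) with a perfect authentic cadence — a large antecedent–consequent pair, i.e. a double period.
Phrase 3 begins with different material from phrase 1, making it contrasting.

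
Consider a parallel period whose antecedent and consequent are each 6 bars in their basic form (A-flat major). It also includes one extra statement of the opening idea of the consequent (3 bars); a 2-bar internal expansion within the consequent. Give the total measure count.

17 measures

Basic parallel period: 6 + 6 = 12 bars.
12 (basic form) + 3 (extra statement) + 2 (internal expansion) = 17.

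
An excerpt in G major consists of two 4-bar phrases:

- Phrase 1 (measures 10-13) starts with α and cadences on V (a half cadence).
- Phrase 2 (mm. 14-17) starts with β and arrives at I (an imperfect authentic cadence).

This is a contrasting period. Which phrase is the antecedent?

phrase 1

The phrase ending with the weaker cadence (half cadence) is the antecedent; the one ending more conclusively (imperfect authentic cadence) is the consequent. The antecedent is phrase 1.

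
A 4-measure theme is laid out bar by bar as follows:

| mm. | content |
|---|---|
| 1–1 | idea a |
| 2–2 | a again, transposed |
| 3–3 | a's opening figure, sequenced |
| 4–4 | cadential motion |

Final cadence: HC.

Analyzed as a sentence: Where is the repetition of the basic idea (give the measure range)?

The presentation of a sentence is the basic idea (m. 1) plus its repetition (m. 2); the repetition of the basic idea is therefore bar 2.

measures 2–2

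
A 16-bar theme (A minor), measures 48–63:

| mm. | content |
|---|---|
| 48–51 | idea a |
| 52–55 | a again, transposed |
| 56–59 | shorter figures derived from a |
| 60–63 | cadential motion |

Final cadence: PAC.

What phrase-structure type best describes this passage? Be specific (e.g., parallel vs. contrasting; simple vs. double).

Basic idea (bars 48–51) + its repetition (mm. 52–55) form the presentation; fragmentation and cadence (mm. 56–63) form the continuation — the 16-bar whole is a sentence.

sentence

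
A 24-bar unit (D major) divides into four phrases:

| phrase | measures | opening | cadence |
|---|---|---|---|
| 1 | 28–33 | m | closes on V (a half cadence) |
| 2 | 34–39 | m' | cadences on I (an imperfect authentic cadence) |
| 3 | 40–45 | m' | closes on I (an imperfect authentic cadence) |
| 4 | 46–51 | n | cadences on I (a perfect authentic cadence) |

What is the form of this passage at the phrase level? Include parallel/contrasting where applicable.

Four phrases in two halves: the first half (mm. 28–39) ends with an imperfect authentic cadence, the second (mm. 40–51) with a perfect authentic cadence — a large antecedent–consequent pair, i.e. a double period.
Phrase 3 begins with the same material as phrase 1, making it parallel.

parallel double period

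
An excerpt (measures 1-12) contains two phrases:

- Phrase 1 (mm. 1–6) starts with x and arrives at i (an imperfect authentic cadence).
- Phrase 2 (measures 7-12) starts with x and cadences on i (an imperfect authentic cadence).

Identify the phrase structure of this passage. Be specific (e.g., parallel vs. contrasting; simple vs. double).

Both phrases have the same opening (x) and the same cadence (imperfect authentic cadence): the second is a restatement, not a consequent, so this is a repeated phrase rather than a period.

repeated phrase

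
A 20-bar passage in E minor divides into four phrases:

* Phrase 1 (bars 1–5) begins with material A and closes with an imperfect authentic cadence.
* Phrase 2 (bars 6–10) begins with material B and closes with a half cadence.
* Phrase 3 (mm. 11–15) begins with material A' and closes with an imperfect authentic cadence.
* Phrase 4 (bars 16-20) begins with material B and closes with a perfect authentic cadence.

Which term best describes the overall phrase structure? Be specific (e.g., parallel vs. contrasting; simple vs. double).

parallel double period

Four phrases in two halves: the first half (measures 1–10) ends with a half cadence, the second (measures 11–20) with a perfect authentic cadence — a large antecedent–consequent pair, i.e. a double period.
Phrase 3 begins with the same material as phrase 1, making it parallel.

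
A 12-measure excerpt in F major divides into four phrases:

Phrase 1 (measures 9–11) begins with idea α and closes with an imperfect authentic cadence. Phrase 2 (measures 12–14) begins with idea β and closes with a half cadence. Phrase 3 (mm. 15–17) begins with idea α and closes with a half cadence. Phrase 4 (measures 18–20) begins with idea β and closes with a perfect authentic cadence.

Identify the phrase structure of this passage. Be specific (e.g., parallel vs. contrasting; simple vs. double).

parallel double period

Four phrases in two halves: the first half (bars 9–14) ends with a half cadence, the second (mm. 15-20) with a perfect authentic cadence — a large antecedent–consequent pair, i.e. a double period.
Phrase 3 begins with the same material as phrase 1, making it parallel.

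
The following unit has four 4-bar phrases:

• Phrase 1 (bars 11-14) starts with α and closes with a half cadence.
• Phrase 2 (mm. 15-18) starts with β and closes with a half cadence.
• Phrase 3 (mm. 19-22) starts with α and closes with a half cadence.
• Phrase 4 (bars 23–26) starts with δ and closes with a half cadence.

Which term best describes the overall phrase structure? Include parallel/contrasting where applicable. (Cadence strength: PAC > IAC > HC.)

Phrase 4 ends with a half cadence, no stronger than phrase 2's half cadence, so the four phrases do not form a double period; nor do phrases 3–4 duplicate 1–2, so it is not a repeated period. With no phrase reaching a conclusive cadence, the passage is a phrase group.

phrase group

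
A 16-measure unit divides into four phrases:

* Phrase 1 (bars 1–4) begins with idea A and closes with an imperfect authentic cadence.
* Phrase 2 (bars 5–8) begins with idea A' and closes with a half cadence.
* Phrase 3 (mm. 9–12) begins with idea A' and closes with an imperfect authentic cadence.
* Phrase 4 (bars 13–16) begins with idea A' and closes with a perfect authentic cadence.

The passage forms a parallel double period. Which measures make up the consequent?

In a double period the four phrases pair into a large antecedent (phrases 1–2, ending half cadence) and a large consequent (phrases 3–4, ending perfect authentic cadence). The consequent spans measures 9-16.

measures 9–16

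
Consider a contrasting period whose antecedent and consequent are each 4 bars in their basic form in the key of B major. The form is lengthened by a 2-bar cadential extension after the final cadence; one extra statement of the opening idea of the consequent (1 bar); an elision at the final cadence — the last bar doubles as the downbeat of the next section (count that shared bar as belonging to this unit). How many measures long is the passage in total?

11 measures

Basic contrasting period: 4 + 4 = 8 bars.
8 (basic form) + 2 (cadential extension) + 1 (extra statement) = 11.
The elision shares a bar with the next section but does not change this unit's count.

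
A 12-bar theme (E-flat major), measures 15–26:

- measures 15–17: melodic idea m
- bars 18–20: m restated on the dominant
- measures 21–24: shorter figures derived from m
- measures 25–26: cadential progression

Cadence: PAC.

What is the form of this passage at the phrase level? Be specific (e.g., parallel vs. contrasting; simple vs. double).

sentence

Basic idea (mm. 15–17) + its repetition (mm. 18–20) form the presentation; fragmentation and cadence (bars 21–26) form the continuation — the 12-bar whole is a sentence.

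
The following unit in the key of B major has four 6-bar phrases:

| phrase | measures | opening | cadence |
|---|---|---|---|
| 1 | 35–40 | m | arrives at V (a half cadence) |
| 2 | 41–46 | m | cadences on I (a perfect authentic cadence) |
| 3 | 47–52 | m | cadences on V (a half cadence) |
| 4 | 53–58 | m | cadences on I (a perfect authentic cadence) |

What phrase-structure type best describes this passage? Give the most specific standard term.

repeated period

The cadence pattern HC–PAC–HC–PAC is weak–strong twice, and phrases 3–4 restate phrases 1–2: a period heard twice, not a double period (which would end weakly at phrase 2).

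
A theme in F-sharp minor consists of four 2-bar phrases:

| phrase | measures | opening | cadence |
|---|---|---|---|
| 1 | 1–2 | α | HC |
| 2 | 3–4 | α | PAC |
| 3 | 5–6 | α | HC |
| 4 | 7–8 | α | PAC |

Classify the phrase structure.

repeated period

The cadence pattern HC–PAC–HC–PAC is weak–strong twice, and phrases 3–4 restate phrases 1–2: a period heard twice, not a double period (which would end weakly at phrase 2).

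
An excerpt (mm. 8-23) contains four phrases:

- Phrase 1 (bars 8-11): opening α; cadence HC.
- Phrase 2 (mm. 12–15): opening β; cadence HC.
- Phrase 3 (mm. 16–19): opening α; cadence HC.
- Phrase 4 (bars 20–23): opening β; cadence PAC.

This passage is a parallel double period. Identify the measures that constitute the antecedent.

measures 8–15

In a double period the four phrases pair into a large antecedent (phrases 1–2, ending half cadence) and a large consequent (phrases 3–4, ending perfect authentic cadence). The antecedent spans bars 8–15.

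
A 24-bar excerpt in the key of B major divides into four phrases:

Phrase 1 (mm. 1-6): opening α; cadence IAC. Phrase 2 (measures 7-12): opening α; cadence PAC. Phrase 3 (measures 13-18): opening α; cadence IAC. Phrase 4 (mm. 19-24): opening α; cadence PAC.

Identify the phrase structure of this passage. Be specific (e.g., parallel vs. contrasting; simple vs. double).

repeated period

The cadence pattern IAC–PAC–IAC–PAC is weak–strong twice, and phrases 3–4 restate phrases 1–2: a period heard twice, not a double period (which would end weakly at phrase 2).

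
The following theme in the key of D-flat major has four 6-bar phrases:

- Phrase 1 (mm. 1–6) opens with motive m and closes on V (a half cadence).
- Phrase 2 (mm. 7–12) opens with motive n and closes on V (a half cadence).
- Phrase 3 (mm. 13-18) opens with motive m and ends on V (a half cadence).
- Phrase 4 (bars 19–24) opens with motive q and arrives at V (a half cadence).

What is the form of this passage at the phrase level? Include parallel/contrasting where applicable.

Phrase 4 ends with a half cadence, no stronger than phrase 2's half cadence, so the four phrases do not form a double period; nor do phrases 3–4 duplicate 1–2, so it is not a repeated period. With no phrase reaching a conclusive cadence, the passage is a phrase group.

phrase group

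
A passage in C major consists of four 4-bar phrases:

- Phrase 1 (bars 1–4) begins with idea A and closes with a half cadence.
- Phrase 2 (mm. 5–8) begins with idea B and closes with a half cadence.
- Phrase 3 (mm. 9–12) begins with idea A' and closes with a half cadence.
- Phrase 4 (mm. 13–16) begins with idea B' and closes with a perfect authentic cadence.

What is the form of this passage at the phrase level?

parallel double period

Four phrases in two halves: the first half (mm. 1–8) ends with a half cadence, the second (mm. 9–16) with a perfect authentic cadence — a large antecedent–consequent pair, i.e. a double period.
Phrase 3 begins with the same material as phrase 1, making it parallel.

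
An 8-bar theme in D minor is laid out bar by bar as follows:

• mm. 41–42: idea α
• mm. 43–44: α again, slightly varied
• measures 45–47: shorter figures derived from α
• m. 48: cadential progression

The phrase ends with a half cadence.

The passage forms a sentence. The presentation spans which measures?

measures 41–44

The presentation of a sentence is the basic idea (bars 41–42) plus its repetition (bars 43–44); the presentation is therefore measures 41–44.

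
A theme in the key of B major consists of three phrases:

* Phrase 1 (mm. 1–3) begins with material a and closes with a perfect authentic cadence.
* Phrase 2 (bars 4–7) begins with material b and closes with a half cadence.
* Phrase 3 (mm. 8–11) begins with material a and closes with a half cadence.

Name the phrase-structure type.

phrase group

The final phrase closes with a half cadence, which is not stronger than the preceding half cadence; the 3 phrases lack an overall antecedent–consequent design and so form a phrase group.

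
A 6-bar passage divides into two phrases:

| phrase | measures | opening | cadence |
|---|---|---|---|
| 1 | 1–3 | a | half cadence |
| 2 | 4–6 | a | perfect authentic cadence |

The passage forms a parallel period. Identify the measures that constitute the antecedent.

The antecedent is the phrase ending with the weaker cadence (half cadence, phrase 1) and the consequent the one ending more conclusively (perfect authentic cadence, phrase 2); the antecedent is mm. 1-3.

measures 1–3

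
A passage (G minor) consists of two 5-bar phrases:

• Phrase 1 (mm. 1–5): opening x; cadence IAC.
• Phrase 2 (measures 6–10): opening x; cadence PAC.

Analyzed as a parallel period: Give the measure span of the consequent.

measures 6–10

The antecedent is the phrase ending with the weaker cadence (imperfect authentic cadence, phrase 1) and the consequent the one ending more conclusively (perfect authentic cadence, phrase 2); the consequent is measures 6–10.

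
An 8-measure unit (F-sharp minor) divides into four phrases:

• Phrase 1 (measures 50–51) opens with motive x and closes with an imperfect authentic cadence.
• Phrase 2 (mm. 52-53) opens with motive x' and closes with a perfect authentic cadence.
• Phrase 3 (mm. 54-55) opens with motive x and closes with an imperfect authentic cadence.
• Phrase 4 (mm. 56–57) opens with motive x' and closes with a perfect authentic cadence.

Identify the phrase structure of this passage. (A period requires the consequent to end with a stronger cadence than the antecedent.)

The cadence pattern IAC–PAC–IAC–PAC is weak–strong twice, and phrases 3–4 restate phrases 1–2: a period heard twice, not a double period (which would end weakly at phrase 2).

repeated period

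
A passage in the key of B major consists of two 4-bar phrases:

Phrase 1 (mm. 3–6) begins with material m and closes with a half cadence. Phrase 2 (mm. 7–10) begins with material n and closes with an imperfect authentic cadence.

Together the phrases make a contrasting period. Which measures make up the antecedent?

The phrase ending with the weaker cadence (half cadence) is the antecedent; the one ending more conclusively (imperfect authentic cadence) is the consequent. The antecedent is measures 3–6.

measures 3–6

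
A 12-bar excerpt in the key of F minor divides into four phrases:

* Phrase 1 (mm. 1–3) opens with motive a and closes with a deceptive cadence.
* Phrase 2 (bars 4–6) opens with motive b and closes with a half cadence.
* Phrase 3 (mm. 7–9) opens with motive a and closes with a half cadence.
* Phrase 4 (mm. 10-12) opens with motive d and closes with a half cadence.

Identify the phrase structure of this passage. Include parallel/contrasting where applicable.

phrase group

Phrase 4 ends with a half cadence, no stronger than phrase 2's half cadence, so the four phrases do not form a double period; nor do phrases 3–4 duplicate 1–2, so it is not a repeated period. With no phrase reaching a conclusive cadence, the passage is a phrase group.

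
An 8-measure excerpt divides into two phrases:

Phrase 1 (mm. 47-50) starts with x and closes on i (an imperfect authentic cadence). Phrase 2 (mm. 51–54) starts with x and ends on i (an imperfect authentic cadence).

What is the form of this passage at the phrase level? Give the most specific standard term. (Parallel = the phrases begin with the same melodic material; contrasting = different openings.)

Both phrases have the same opening (x) and the same cadence (imperfect authentic cadence): the second is a restatement, not a consequent, so this is a repeated phrase rather than a period.

repeated phrase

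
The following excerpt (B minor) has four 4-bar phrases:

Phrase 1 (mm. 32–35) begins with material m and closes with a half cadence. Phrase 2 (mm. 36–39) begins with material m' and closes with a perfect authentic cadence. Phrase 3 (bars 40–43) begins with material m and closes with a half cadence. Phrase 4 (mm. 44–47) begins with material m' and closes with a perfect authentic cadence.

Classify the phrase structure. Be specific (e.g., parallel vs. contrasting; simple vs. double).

repeated period

The cadence pattern HC–PAC–HC–PAC is weak–strong twice, and phrases 3–4 restate phrases 1–2: a period heard twice, not a double period (which would end weakly at phrase 2).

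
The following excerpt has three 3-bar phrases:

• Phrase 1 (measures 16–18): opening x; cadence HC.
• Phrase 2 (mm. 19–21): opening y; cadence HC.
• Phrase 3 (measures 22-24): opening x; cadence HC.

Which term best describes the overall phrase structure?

phrase group

The final phrase closes with a half cadence, which is not stronger than the preceding half cadence; the 3 phrases lack an overall antecedent–consequent design and so form a phrase group.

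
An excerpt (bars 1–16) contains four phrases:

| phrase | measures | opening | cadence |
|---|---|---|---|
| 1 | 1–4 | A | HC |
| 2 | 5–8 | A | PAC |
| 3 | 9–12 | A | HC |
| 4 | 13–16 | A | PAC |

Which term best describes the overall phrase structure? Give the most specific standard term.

The cadence pattern HC–PAC–HC–PAC is weak–strong twice, and phrases 3–4 restate phrases 1–2: a period heard twice, not a double period (which would end weakly at phrase 2).

repeated period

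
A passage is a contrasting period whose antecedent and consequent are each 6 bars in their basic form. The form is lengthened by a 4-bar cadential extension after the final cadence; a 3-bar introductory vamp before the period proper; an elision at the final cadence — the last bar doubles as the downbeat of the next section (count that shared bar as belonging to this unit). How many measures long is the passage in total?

19 measures

Basic contrasting period: 6 + 6 = 12 bars.
12 (basic form) + 4 (cadential extension) + 3 (introduction) = 19.
The elision shares a bar with the next section but does not change this unit's count.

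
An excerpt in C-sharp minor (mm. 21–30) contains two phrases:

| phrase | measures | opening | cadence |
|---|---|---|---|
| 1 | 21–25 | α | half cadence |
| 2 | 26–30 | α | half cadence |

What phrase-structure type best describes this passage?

repeated phrase

Both phrases have the same opening (α) and the same cadence (half cadence): the second is a restatement, not a consequent, so this is a repeated phrase rather than a period.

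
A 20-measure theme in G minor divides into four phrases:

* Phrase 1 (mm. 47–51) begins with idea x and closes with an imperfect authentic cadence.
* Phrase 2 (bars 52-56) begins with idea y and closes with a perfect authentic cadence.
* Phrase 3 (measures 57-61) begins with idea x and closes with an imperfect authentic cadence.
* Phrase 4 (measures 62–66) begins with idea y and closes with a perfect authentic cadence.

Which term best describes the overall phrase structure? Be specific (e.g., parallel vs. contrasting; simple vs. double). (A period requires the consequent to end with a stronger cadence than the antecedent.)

repeated period

The cadence pattern IAC–PAC–IAC–PAC is weak–strong twice, and phrases 3–4 restate phrases 1–2: a period heard twice, not a double period (which would end weakly at phrase 2).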